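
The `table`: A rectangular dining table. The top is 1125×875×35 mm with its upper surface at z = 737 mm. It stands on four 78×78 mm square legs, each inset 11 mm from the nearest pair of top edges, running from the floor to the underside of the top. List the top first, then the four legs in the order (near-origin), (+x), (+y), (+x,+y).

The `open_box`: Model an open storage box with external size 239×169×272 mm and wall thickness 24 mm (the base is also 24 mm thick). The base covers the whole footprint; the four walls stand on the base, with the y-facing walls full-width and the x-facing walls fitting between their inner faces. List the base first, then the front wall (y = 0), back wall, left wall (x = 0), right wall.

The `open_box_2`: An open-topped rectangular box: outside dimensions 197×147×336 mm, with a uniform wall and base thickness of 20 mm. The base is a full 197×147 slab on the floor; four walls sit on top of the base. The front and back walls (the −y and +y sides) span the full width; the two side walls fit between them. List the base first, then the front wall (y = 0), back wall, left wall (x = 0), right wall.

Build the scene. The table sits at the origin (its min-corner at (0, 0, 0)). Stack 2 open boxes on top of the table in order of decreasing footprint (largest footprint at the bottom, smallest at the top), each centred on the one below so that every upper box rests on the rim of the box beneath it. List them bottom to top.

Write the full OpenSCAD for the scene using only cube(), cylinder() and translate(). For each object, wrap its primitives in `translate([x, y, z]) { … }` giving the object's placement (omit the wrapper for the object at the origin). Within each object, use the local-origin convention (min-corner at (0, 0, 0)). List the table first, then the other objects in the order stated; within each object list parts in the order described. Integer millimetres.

translate([0, 0, 702]) cube([1125, 875, 35]);
translate([11, 11, 0]) cube([78, 78, 702]);
translate([1036, 11, 0]) cube([78, 78, 702]);
translate([11, 786, 0]) cube([78, 78, 702]);
translate([1036, 786, 0]) cube([78, 78, 702]);
translate([443, 353, 737]) {
  cube([239, 169, 24]);
  translate([0, 0, 24]) cube([239, 24, 248]);
  translate([0, 145, 24]) cube([239, 24, 248]);
  translate([0, 24, 24]) cube([24, 121, 248]);
  translate([215, 24, 24]) cube([24, 121, 248]);
}
translate([464, 364, 1009]) {
  cube([197, 147, 20]);
  translate([0, 0, 20]) cube([197, 20, 316]);
  translate([0, 127, 20]) cube([197, 20, 316]);
  translate([0, 20, 20]) cube([20, 107, 316]);
  translate([177, 20, 20]) cube([20, 107, 316]);
}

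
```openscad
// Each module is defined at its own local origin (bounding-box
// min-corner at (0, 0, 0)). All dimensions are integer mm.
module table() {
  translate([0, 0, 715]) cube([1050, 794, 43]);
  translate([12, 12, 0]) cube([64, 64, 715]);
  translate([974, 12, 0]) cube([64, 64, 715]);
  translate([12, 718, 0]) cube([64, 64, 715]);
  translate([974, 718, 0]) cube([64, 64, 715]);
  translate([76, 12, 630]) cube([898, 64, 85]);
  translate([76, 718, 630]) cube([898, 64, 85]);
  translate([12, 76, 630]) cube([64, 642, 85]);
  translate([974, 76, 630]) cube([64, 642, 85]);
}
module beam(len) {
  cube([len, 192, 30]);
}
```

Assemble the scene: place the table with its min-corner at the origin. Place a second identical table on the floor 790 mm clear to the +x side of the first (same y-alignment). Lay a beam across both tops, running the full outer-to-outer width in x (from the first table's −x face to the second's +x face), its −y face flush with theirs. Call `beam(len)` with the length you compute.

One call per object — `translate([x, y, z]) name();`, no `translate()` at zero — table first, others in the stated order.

table();
translate([1840, 0, 0]) table();
translate([0, 0, 758]) beam(2890);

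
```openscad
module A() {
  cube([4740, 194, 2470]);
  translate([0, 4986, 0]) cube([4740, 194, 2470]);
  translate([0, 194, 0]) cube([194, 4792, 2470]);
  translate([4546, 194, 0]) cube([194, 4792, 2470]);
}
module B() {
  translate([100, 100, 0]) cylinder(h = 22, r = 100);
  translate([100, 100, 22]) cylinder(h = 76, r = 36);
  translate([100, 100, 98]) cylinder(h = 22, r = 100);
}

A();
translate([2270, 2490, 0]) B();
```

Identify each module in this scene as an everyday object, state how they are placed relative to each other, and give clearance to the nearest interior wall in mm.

A is a house frame. B is a spool. The spool sits inside the house frame, centred. The clearance to the nearest interior wall is 2076 mm.

Clearances: x = 2076, y = 2296; minimum 2076 mm.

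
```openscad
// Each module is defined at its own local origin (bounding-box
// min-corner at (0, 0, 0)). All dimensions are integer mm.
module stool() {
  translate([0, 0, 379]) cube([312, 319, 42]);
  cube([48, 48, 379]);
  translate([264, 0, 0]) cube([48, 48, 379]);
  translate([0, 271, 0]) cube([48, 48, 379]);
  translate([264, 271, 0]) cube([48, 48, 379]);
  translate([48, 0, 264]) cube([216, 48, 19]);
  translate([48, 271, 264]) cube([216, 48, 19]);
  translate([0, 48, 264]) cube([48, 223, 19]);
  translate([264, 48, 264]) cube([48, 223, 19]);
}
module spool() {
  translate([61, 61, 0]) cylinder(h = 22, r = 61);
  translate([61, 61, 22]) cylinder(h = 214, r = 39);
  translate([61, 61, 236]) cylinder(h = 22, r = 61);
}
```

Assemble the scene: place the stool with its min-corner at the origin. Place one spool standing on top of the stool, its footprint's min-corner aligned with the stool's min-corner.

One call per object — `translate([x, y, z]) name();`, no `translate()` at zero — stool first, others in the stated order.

stool();
translate([0, 0, 421]) spool();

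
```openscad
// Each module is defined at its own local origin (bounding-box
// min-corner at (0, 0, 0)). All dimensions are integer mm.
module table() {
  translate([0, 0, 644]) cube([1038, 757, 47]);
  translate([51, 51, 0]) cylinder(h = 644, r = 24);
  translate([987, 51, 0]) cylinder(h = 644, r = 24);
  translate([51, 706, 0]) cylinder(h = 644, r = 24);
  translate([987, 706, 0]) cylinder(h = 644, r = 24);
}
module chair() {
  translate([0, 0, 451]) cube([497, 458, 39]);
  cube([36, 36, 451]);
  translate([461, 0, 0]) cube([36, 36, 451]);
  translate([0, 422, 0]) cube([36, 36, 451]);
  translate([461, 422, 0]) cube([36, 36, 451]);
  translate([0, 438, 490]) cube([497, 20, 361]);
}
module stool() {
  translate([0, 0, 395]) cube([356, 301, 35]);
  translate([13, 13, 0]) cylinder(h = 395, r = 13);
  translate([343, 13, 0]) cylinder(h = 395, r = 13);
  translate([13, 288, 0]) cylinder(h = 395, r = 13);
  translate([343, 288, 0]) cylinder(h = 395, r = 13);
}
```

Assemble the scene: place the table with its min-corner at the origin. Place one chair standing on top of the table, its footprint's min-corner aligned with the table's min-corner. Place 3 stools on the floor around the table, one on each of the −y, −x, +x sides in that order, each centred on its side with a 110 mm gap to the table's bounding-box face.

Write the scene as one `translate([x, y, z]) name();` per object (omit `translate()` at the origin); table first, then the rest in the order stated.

table();
translate([0, 0, 691]) chair();
translate([341, -411, 0]) stool();
translate([-466, 228, 0]) stool();
translate([1148, 228, 0]) stool();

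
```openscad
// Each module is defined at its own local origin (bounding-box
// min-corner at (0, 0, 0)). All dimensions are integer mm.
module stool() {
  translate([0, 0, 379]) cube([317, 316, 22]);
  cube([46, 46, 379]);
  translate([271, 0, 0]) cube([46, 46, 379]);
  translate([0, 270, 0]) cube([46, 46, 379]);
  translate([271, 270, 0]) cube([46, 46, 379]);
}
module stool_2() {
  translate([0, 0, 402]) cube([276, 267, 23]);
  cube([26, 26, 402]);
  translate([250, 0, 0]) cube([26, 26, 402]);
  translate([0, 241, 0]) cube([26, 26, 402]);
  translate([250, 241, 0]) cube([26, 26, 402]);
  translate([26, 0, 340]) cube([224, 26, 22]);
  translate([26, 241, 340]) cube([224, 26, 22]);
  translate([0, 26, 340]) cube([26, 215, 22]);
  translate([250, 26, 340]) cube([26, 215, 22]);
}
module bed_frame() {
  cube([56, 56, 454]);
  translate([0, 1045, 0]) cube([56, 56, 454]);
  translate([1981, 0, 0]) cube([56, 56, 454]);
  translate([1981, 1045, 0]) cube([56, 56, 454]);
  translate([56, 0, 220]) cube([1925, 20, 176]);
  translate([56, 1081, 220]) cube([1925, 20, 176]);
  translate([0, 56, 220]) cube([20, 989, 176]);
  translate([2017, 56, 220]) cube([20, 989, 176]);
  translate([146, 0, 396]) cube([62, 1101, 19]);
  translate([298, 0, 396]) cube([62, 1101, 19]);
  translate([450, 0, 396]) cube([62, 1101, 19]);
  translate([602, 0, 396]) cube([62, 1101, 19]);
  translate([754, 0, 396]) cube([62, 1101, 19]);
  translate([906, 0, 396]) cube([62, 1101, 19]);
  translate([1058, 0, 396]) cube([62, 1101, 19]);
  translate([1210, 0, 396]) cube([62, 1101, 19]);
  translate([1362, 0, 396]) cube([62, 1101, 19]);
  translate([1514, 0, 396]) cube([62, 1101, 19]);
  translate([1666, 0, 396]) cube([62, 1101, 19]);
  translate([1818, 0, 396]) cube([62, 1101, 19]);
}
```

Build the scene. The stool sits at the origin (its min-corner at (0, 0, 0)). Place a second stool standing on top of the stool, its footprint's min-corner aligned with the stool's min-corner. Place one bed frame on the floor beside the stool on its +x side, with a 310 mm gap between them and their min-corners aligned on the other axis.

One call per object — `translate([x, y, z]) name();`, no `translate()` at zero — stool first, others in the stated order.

stool();
translate([0, 0, 401]) stool_2();
translate([627, 0, 0]) bed_frame();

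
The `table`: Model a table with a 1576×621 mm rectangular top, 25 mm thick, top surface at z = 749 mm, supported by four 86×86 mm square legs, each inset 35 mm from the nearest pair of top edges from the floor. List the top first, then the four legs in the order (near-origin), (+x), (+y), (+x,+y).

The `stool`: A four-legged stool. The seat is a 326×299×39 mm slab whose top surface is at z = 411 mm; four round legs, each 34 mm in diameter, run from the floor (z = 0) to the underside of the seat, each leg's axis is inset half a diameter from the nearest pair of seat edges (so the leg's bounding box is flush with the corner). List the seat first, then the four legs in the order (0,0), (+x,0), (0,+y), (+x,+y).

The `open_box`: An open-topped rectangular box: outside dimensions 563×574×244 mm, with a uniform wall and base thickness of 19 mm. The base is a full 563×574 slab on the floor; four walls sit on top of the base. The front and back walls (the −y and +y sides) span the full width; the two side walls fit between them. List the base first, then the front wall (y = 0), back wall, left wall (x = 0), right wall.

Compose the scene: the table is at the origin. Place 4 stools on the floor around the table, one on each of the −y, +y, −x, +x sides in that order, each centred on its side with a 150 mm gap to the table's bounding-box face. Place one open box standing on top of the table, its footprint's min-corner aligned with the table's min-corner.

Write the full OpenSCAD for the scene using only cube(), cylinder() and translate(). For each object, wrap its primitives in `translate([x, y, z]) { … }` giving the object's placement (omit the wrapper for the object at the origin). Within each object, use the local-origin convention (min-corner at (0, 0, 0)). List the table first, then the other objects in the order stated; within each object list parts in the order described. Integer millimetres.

translate([0, 0, 724]) cube([1576, 621, 25]);
translate([35, 35, 0]) cube([86, 86, 724]);
translate([1455, 35, 0]) cube([86, 86, 724]);
translate([35, 500, 0]) cube([86, 86, 724]);
translate([1455, 500, 0]) cube([86, 86, 724]);
translate([625, -449, 0]) {
  translate([0, 0, 372]) cube([326, 299, 39]);
  translate([17, 17, 0]) cylinder(h = 372, r = 17);
  translate([309, 17, 0]) cylinder(h = 372, r = 17);
  translate([17, 282, 0]) cylinder(h = 372, r = 17);
  translate([309, 282, 0]) cylinder(h = 372, r = 17);
}
translate([625, 771, 0]) {
  translate([0, 0, 372]) cube([326, 299, 39]);
  translate([17, 17, 0]) cylinder(h = 372, r = 17);
  translate([309, 17, 0]) cylinder(h = 372, r = 17);
  translate([17, 282, 0]) cylinder(h = 372, r = 17);
  translate([309, 282, 0]) cylinder(h = 372, r = 17);
}
translate([-476, 161, 0]) {
  translate([0, 0, 372]) cube([326, 299, 39]);
  translate([17, 17, 0]) cylinder(h = 372, r = 17);
  translate([309, 17, 0]) cylinder(h = 372, r = 17);
  translate([17, 282, 0]) cylinder(h = 372, r = 17);
  translate([309, 282, 0]) cylinder(h = 372, r = 17);
}
translate([1726, 161, 0]) {
  translate([0, 0, 372]) cube([326, 299, 39]);
  translate([17, 17, 0]) cylinder(h = 372, r = 17);
  translate([309, 17, 0]) cylinder(h = 372, r = 17);
  translate([17, 282, 0]) cylinder(h = 372, r = 17);
  translate([309, 282, 0]) cylinder(h = 372, r = 17);
}
translate([0, 0, 749]) {
  cube([563, 574, 19]);
  translate([0, 0, 19]) cube([563, 19, 225]);
  translate([0, 555, 19]) cube([563, 19, 225]);
  translate([0, 19, 19]) cube([19, 536, 225]);
  translate([544, 19, 19]) cube([19, 536, 225]);
}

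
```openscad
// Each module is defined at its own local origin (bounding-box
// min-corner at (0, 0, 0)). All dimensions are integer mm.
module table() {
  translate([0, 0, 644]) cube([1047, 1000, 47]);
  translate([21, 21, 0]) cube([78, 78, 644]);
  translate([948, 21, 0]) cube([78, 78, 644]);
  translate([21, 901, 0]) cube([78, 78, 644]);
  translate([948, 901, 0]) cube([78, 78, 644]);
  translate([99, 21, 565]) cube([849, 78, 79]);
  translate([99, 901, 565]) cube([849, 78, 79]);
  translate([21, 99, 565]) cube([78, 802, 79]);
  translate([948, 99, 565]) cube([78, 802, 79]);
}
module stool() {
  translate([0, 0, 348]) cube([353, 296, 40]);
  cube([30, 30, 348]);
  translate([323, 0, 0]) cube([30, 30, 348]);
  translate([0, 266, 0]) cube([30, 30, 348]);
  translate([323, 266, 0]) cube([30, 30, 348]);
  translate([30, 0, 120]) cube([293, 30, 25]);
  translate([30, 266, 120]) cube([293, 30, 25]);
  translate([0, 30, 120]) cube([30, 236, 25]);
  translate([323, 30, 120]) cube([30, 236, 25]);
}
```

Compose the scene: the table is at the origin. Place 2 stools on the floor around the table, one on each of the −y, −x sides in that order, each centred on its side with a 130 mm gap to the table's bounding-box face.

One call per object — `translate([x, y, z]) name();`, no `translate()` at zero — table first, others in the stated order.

table();
translate([347, -426, 0]) stool();
translate([-483, 352, 0]) stool();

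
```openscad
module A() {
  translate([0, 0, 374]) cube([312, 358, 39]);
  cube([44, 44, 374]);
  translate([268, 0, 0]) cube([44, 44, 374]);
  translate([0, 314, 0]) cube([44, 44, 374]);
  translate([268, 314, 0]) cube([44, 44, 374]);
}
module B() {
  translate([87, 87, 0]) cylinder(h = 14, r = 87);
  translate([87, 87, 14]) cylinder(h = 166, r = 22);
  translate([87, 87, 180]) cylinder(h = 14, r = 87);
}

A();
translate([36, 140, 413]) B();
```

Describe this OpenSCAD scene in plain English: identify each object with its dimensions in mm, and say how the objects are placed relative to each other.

A is a simple wooden stool: a rectangular seat 312 mm (x) by 358 mm (y), 39 mm thick, top face at z = 413 mm, on four square legs, each 44×44 mm in cross-section. The legs rest on z = 0, each flush with a corner of the seat.

B is a spool: two coaxial disc flanges of radius 87 mm and thickness 14 mm, joined by a core cylinder of radius 22 mm and height 166 mm. The lower flange rests on z = 0 and the three cylinders share a vertical axis.

The spool is on top of the stool.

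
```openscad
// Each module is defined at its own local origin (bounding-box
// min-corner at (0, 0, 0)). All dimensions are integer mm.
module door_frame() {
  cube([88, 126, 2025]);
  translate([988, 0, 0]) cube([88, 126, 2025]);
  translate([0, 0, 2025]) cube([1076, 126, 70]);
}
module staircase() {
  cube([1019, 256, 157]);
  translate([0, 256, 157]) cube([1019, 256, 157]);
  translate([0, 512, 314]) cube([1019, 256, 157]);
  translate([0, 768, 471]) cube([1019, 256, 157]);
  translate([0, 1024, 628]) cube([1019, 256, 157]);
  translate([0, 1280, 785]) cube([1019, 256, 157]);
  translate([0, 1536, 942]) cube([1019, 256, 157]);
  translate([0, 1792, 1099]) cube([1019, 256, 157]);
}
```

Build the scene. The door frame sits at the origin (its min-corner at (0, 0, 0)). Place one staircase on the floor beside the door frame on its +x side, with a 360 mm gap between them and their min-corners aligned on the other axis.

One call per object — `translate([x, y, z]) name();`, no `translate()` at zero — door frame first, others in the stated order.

door_frame();
translate([1436, 0, 0]) staircase();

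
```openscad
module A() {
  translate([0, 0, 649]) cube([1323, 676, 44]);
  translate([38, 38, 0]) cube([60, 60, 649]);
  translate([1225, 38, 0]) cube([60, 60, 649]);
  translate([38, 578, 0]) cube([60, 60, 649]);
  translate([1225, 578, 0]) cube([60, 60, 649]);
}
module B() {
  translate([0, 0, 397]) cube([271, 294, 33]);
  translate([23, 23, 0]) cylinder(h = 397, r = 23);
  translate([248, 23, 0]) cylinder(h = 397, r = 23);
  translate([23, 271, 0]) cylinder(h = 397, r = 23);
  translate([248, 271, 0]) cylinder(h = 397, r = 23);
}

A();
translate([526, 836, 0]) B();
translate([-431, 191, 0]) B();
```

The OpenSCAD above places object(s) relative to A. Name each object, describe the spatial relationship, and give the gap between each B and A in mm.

A is a table. B is a stool. Two stools sit around the table at the +y, −x sides. The gap between each stool and the table is 160 mm.

Each stool's nearest face is 160 mm from the table's bounding box.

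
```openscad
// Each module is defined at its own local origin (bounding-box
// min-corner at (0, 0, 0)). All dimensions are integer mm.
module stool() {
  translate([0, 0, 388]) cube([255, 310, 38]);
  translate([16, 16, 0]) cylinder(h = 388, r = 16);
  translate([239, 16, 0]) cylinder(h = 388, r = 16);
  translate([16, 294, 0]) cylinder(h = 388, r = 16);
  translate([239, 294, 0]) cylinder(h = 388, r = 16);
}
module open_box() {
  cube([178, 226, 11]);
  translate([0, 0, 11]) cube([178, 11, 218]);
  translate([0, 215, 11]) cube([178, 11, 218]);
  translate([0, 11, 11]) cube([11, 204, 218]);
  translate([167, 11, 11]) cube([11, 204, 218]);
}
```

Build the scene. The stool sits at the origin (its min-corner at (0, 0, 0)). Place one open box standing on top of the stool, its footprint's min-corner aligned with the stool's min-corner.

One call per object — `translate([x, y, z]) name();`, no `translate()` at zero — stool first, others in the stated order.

stool();
translate([0, 0, 426]) open_box();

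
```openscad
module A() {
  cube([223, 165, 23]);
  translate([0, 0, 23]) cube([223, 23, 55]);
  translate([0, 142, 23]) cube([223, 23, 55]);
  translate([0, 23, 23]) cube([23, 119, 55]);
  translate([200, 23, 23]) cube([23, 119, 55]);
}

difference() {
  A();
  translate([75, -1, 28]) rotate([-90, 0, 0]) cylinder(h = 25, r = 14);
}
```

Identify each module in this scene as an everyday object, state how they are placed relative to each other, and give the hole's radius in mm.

The subtracted cylinder has r = 14 mm.

A is an open box. The open box has a circular hole through its front wall. The hole's radius is 14 mm.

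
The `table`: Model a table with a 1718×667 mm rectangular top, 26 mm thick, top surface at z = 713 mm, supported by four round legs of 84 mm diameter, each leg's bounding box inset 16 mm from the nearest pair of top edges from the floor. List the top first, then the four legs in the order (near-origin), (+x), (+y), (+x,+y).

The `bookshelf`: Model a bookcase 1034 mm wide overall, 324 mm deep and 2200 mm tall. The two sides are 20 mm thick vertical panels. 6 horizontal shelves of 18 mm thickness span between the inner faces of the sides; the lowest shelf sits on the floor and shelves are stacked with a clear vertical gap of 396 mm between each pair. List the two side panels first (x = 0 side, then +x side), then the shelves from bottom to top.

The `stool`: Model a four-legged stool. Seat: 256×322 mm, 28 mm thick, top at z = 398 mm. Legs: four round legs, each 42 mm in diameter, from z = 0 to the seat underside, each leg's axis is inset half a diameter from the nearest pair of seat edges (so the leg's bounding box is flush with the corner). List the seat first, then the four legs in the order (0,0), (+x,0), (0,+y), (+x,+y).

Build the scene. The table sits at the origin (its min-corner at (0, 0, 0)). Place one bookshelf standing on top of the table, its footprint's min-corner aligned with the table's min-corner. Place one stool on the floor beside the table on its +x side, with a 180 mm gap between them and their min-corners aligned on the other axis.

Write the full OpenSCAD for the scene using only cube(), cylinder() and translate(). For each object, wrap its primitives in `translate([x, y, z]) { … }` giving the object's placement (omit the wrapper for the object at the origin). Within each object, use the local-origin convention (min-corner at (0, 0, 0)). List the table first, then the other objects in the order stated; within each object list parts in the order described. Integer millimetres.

translate([0, 0, 687]) cube([1718, 667, 26]);
translate([58, 58, 0]) cylinder(h = 687, r = 42);
translate([1660, 58, 0]) cylinder(h = 687, r = 42);
translate([58, 609, 0]) cylinder(h = 687, r = 42);
translate([1660, 609, 0]) cylinder(h = 687, r = 42);
translate([0, 0, 713]) {
  cube([20, 324, 2200]);
  translate([1014, 0, 0]) cube([20, 324, 2200]);
  translate([20, 0, 0]) cube([994, 324, 18]);
  translate([20, 0, 414]) cube([994, 324, 18]);
  translate([20, 0, 828]) cube([994, 324, 18]);
  translate([20, 0, 1242]) cube([994, 324, 18]);
  translate([20, 0, 1656]) cube([994, 324, 18]);
  translate([20, 0, 2070]) cube([994, 324, 18]);
}
translate([1898, 0, 0]) {
  translate([0, 0, 370]) cube([256, 322, 28]);
  translate([21, 21, 0]) cylinder(h = 370, r = 21);
  translate([235, 21, 0]) cylinder(h = 370, r = 21);
  translate([21, 301, 0]) cylinder(h = 370, r = 21);
  translate([235, 301, 0]) cylinder(h = 370, r = 21);
}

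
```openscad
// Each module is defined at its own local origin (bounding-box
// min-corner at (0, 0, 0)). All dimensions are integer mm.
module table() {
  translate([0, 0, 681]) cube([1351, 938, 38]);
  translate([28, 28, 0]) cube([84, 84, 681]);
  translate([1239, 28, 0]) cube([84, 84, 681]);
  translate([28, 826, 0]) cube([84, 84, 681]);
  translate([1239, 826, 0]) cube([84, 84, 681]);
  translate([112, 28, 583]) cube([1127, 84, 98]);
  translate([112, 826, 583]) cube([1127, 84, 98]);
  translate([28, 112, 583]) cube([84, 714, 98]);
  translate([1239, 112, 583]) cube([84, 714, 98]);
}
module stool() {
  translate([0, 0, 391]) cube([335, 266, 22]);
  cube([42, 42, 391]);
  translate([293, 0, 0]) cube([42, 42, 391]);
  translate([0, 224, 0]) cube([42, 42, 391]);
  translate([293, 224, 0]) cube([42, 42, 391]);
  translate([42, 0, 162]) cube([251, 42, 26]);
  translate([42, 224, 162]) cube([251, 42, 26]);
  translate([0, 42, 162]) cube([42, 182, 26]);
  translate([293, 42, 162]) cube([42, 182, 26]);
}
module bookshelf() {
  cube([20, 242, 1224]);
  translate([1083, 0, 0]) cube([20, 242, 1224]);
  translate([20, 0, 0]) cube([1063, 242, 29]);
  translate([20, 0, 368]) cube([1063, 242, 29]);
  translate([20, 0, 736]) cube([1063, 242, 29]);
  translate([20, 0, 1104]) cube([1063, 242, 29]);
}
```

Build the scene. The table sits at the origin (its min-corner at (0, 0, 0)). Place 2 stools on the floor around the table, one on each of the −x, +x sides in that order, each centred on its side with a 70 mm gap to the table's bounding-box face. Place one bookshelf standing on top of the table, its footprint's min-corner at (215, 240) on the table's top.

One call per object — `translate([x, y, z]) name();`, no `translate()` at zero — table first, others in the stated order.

table();
translate([-405, 336, 0]) stool();
translate([1421, 336, 0]) stool();
translate([215, 240, 719]) bookshelf();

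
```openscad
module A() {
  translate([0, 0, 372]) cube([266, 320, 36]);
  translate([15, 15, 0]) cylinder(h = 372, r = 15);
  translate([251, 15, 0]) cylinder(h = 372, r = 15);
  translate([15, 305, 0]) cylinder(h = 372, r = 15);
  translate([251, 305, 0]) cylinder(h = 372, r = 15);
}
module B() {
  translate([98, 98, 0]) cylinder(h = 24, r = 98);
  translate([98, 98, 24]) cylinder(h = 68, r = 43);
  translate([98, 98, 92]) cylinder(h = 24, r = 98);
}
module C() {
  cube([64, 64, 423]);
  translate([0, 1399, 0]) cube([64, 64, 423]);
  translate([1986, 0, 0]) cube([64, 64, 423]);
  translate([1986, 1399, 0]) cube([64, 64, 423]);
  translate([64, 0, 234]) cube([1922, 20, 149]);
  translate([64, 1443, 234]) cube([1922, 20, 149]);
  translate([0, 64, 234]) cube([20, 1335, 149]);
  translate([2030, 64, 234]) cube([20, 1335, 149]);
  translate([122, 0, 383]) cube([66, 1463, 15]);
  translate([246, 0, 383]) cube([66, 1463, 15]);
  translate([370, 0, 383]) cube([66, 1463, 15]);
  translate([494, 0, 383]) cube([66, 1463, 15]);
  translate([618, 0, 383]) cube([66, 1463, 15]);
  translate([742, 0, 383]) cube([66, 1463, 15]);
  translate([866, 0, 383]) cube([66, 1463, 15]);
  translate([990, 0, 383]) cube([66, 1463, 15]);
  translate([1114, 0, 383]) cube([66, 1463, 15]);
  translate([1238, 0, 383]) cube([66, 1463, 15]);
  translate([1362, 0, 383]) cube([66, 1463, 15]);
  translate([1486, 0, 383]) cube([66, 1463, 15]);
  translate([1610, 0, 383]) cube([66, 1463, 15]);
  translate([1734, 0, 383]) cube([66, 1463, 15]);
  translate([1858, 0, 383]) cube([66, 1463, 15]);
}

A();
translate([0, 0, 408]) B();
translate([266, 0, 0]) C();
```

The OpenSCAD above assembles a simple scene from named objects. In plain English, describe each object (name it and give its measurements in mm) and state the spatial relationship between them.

A is a simple wooden stool: a rectangular seat 266 mm (x) by 320 mm (y), 36 mm thick, top face at z = 408 mm, on four round legs, each 30 mm in diameter. The legs rest on z = 0, each leg's axis is inset half a diameter from the nearest pair of seat edges (so the leg's bounding box is flush with the corner).

B is a spool: two coaxial disc flanges of radius 98 mm and thickness 24 mm, joined by a core cylinder of radius 43 mm and height 68 mm. The lower flange rests on z = 0 and the three cylinders share a vertical axis.

C is a bed frame 2050 mm long (x) by 1463 mm wide (y). Four 64×64 mm corner posts, 423 mm tall, at the corners of the footprint. Four rails of 20 mm thickness and 149 mm height run between adjacent posts with their undersides at z = 234 mm, their outer faces flush with the outside of the frame (the two x-running rails run between the posts' inner faces; the two y-running rails run between the posts' inner faces). 15 slats, each 66 mm wide (x) and 15 mm thick, lie across the top of the two x-running rails, running the full 1463 mm width of the frame in y; the slats are evenly spaced along x between the inner faces of the end posts with equal gaps (rounded down to the nearest mm) at the −x end and between each pair — any rounding remainder accumulates at the +x end.

The spool is on top of the stool. The bed frame is against the stool's +x side, with their −y faces flush.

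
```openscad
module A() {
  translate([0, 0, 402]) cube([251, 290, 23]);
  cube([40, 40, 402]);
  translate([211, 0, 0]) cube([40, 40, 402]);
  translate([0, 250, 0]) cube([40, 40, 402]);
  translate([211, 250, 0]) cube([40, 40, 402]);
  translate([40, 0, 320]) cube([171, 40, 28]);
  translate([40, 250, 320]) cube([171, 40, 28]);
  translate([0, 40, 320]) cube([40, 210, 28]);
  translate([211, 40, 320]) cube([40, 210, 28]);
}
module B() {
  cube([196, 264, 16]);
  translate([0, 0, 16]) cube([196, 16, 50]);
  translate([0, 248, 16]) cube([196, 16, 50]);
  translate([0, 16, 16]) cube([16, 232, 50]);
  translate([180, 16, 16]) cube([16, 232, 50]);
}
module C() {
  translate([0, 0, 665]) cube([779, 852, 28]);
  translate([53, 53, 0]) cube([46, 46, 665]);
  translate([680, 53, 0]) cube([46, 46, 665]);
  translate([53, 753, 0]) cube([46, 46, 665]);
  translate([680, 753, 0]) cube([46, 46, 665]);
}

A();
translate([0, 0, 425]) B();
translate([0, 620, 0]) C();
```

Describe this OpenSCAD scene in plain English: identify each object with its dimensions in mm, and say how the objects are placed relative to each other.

A is a four-legged stool. The seat is a 251×290×23 mm slab whose top surface is at z = 425 mm; four square legs, each 40×40 mm in cross-section, run from the floor (z = 0) to the underside of the seat, each flush with a corner of the seat. Four stretchers, 40 mm wide and 28 mm tall, connect adjacent legs with their undersides at z = 320 mm, each running between the inner faces of the legs it joins and aligned with the legs' outer faces on the other axis.

B is an open-topped rectangular box: outside dimensions 196×264×66 mm, with a uniform wall and base thickness of 16 mm. The base is a full 196×264 slab on the floor; four walls sit on top of the base. The front and back walls (the −y and +y sides) span the full width; the two side walls fit between them.

C is a table: top 779 mm (x) × 852 mm (y), 28 mm thick, upper face at z = 693 mm, on four 46×46 mm square legs, each inset 53 mm from the nearest pair of top edges, running from z = 0 to the bottom of the top.

The open box is on top of the stool. The table is on the floor beside the stool on its +y side.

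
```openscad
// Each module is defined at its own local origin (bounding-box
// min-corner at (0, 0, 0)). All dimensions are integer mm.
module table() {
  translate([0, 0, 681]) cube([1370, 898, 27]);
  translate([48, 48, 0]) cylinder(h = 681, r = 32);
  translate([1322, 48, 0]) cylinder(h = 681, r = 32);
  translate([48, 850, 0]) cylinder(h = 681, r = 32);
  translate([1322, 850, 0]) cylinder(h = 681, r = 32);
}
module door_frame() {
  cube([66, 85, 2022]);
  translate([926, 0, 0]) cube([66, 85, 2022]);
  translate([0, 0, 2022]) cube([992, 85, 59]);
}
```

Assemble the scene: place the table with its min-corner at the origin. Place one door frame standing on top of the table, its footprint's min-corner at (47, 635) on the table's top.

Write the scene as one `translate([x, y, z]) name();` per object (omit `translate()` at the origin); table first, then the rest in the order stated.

table();
translate([47, 635, 708]) door_frame();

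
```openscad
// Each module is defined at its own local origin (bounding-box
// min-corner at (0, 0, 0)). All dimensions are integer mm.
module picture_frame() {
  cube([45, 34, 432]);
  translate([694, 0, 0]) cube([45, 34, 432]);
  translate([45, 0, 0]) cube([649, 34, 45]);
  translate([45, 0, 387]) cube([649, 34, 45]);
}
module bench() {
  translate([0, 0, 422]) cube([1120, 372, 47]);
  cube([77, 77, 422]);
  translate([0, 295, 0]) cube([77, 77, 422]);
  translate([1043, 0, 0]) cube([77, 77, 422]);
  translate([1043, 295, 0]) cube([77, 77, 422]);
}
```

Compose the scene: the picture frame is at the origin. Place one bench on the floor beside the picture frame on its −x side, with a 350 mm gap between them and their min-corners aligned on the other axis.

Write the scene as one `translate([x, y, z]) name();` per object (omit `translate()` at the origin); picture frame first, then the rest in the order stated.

picture_frame();
translate([-1470, 0, 0]) bench();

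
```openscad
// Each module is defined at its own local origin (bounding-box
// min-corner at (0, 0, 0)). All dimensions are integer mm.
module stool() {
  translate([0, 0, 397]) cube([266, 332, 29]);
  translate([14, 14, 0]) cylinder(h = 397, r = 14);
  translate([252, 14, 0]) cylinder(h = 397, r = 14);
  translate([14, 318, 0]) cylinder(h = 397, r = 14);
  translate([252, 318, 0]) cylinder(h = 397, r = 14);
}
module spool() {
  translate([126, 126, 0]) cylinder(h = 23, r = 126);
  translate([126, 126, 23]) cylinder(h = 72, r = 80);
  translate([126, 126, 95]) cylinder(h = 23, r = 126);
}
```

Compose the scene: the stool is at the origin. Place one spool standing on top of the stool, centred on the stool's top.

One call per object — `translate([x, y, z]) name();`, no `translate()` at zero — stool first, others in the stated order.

stool();
translate([7, 40, 426]) spool();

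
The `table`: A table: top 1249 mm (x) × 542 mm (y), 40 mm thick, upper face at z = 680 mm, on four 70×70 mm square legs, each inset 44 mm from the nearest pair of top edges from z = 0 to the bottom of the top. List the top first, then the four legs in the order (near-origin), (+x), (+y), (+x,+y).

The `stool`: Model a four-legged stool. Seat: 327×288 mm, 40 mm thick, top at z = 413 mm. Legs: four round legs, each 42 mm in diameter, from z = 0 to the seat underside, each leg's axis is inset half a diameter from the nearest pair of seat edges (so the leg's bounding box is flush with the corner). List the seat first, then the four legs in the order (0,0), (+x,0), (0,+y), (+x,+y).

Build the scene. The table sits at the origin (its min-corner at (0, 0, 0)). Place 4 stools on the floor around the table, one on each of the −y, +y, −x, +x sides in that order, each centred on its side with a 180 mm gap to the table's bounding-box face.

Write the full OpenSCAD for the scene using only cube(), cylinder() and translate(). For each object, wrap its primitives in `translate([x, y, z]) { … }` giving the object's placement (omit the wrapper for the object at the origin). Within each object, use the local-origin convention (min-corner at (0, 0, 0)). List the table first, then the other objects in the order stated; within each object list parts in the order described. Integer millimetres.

translate([0, 0, 640]) cube([1249, 542, 40]);
translate([44, 44, 0]) cube([70, 70, 640]);
translate([1135, 44, 0]) cube([70, 70, 640]);
translate([44, 428, 0]) cube([70, 70, 640]);
translate([1135, 428, 0]) cube([70, 70, 640]);
translate([461, -468, 0]) {
  translate([0, 0, 373]) cube([327, 288, 40]);
  translate([21, 21, 0]) cylinder(h = 373, r = 21);
  translate([306, 21, 0]) cylinder(h = 373, r = 21);
  translate([21, 267, 0]) cylinder(h = 373, r = 21);
  translate([306, 267, 0]) cylinder(h = 373, r = 21);
}
translate([461, 722, 0]) {
  translate([0, 0, 373]) cube([327, 288, 40]);
  translate([21, 21, 0]) cylinder(h = 373, r = 21);
  translate([306, 21, 0]) cylinder(h = 373, r = 21);
  translate([21, 267, 0]) cylinder(h = 373, r = 21);
  translate([306, 267, 0]) cylinder(h = 373, r = 21);
}
translate([-507, 127, 0]) {
  translate([0, 0, 373]) cube([327, 288, 40]);
  translate([21, 21, 0]) cylinder(h = 373, r = 21);
  translate([306, 21, 0]) cylinder(h = 373, r = 21);
  translate([21, 267, 0]) cylinder(h = 373, r = 21);
  translate([306, 267, 0]) cylinder(h = 373, r = 21);
}
translate([1429, 127, 0]) {
  translate([0, 0, 373]) cube([327, 288, 40]);
  translate([21, 21, 0]) cylinder(h = 373, r = 21);
  translate([306, 21, 0]) cylinder(h = 373, r = 21);
  translate([21, 267, 0]) cylinder(h = 373, r = 21);
  translate([306, 267, 0]) cylinder(h = 373, r = 21);
}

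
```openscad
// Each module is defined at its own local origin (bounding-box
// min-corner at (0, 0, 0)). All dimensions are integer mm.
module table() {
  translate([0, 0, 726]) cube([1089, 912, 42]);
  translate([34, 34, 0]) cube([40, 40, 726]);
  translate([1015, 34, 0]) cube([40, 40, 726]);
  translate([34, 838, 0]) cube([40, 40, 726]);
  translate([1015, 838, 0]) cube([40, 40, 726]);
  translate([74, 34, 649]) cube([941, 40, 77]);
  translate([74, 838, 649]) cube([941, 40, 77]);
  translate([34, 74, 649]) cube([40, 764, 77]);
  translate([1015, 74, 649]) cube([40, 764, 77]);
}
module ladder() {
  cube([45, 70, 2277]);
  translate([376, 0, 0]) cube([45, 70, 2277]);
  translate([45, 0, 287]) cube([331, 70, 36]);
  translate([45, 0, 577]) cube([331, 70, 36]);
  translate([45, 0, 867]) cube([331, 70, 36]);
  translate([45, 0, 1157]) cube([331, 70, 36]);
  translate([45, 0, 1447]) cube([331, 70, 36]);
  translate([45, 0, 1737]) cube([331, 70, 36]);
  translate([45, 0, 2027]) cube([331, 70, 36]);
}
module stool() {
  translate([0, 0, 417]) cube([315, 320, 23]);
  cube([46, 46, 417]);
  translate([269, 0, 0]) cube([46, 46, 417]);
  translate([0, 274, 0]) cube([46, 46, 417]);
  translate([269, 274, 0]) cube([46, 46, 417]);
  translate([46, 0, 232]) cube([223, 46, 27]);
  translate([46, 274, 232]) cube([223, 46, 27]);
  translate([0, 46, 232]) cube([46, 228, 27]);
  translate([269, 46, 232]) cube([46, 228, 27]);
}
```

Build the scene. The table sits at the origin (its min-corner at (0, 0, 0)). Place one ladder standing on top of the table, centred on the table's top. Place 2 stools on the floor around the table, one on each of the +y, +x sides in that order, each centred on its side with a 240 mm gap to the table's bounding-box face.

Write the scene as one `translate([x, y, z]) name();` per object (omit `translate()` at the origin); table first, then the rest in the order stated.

table();
translate([334, 421, 768]) ladder();
translate([387, 1152, 0]) stool();
translate([1329, 296, 0]) stool();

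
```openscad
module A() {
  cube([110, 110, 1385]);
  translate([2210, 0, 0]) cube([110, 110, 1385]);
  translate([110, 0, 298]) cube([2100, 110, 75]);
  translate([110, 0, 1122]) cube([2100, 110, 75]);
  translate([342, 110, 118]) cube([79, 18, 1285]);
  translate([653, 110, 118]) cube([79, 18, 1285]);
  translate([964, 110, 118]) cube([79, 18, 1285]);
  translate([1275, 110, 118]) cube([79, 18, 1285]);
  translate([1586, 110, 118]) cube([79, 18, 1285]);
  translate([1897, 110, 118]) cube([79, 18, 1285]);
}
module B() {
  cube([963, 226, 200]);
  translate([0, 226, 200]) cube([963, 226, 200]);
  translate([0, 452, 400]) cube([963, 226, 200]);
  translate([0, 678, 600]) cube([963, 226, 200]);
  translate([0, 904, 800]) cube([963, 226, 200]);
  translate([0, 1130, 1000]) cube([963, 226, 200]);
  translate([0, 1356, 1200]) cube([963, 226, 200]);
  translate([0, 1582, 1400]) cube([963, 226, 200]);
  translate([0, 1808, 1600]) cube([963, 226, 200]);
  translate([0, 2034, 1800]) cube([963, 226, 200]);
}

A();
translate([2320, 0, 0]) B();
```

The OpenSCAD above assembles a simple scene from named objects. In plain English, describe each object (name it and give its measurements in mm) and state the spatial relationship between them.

A is a fence section. Two 110×110 mm posts, 1385 mm tall, stand on the floor with a clear span of 2100 mm between their inner faces. Two horizontal rails of 110×75 mm section span the gap between the posts with their undersides at z = 298 mm and z = 1122 mm, flush with the posts' −y face. 6 pickets, each 79 mm wide, 18 mm thick and 1285 mm tall, are fixed to the +y face of the rails with their bottoms at z = 118 mm, evenly spaced across the span with equal gaps (rounded down to the nearest mm) at the −x end and between each pair — any rounding remainder accumulates at the +x end.

B is a straight staircase of 10 solid steps. Each step is 963 mm wide (x), 226 mm deep (y, the going) and 200 mm tall (the rise). The first step rests on the floor; each subsequent step sits one going further in +y and one rise higher in +z, directly behind and above the previous step with no overlap.

The staircase is against the fence section's +x side, with their −y faces flush.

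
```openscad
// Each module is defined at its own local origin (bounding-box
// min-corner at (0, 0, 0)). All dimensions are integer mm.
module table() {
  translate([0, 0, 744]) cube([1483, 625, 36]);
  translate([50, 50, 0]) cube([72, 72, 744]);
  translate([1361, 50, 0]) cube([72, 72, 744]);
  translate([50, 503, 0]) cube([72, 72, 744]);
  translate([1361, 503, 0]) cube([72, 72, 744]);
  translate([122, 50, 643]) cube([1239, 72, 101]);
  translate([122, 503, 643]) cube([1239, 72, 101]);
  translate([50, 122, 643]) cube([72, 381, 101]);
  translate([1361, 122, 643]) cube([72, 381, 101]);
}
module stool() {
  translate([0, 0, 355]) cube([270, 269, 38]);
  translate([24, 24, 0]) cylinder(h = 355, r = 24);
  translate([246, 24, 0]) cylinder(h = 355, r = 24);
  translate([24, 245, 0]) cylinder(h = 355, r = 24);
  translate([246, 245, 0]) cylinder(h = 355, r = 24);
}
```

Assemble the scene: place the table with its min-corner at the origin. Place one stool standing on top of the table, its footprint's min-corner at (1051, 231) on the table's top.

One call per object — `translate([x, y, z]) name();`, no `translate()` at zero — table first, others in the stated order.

table();
translate([1051, 231, 780]) stool();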